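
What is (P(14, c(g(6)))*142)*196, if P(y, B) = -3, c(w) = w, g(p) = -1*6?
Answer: -83496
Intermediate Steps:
g(p) = -6
(P(14, c(g(6)))*142)*196 = -3*142*196 = -426*196 = -83496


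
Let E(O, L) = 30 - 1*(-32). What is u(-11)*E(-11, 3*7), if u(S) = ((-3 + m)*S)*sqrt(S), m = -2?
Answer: 3410*I*sqrt(11) ≈ 11310.0*I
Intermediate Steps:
E(O, L) = 62 (E(O, L) = 30 + 32 = 62)
u(S) = -5*S**(3/2) (u(S) = ((-3 - 2)*S)*sqrt(S) = (-5*S)*sqrt(S) = -5*S**(3/2))
u(-11)*E(-11, 3*7) = -(-55)*I*sqrt(11)*62 = (55*I*sqrt(11))*62 = 3410*I*sqrt(11)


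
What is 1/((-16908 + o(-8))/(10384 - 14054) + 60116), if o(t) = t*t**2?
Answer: 367/22064314 ≈ 1.6633e-5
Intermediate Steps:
o(t) = t**3
1/((-16908 + o(-8))/(10384 - 14054) + 60116) = 1/((-16908 + (-8)**3)/(10384 - 14054) + 60116) = 1/((-16908 - 512)/(-3670) + 60116) = 1/(-17420*(-1/3670) + 60116) = 1/(1742/367 + 60116) = 1/(22064314/367) = 367/22064314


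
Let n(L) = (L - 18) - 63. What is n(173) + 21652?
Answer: 21744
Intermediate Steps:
n(L) = -81 + L (n(L) = (-18 + L) - 63 = -81 + L)
n(173) + 21652 = (-81 + 173) + 21652 = 92 + 21652 = 21744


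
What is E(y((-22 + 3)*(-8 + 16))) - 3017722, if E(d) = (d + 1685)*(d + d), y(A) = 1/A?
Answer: -34860980663/11552 ≈ -3.0177e+6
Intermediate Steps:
E(d) = 2*d*(1685 + d) (E(d) = (1685 + d)*(2*d) = 2*d*(1685 + d))
E(y((-22 + 3)*(-8 + 16))) - 3017722 = 2*(1685 + 1/((-22 + 3)*(-8 + 16)))/(((-22 + 3)*(-8 + 16))) - 3017722 = 2*(1685 + 1/(-19*8))/((-19*8)) - 3017722 = 2*(1685 + 1/(-152))/(-152) - 3017722 = 2*(-1/152)*(1685 - 1/152) - 3017722 = 2*(-1/152)*(256119/152) - 3017722 = -256119/11552 - 3017722 = -34860980663/11552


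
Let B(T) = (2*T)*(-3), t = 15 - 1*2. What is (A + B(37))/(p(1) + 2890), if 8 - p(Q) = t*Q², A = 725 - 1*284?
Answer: 219/2885 ≈ 0.075910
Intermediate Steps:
t = 13 (t = 15 - 2 = 13)
A = 441 (A = 725 - 284 = 441)
B(T) = -6*T
p(Q) = 8 - 13*Q²
(A + B(37))/(p(1) + 2890) = (441 - 6*37)/((8 - 13*1²) + 2890) = (441 - 222)/((8 - 13*1) + 2890) = 219/((8 - 13) + 2890) = 219/(-5 + 2890) = 219/2885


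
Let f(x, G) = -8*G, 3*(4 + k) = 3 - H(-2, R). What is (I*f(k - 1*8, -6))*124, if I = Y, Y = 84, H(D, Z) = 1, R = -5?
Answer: 499968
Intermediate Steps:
k = -10/3 (k = -4 + (3 - 1*1)/3 = -4 + (3 - 1)/3 = -4 + (⅓)*2 = -4 + ⅔ = -10/3 ≈ -3.3333)
I = 84
(I*f(k - 1*8, -6))*124 = (84*(-8*(-6)))*124 = (84*48)*124 = 4032*124 = 499968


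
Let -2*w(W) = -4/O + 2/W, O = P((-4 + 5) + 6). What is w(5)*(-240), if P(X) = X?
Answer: -144/7 ≈ -20.571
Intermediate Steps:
O = 7 (O = (-4 + 5) + 6 = 1 + 6 = 7)
w(W) = 2/7 - 1/W (w(W) = -(-4/7 + 2/W)/2 = 2/7 - 1/W)
w(5)*(-240) = (2/7 - 1/5)*(-240) = (3/35)*(-240) = -144/7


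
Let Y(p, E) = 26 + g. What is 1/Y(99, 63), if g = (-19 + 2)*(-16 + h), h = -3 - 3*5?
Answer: 1/604 ≈ 0.0016556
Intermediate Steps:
h = -18 (h = -3 - 15 = -18)
g = 578 (g = (-19 + 2)*(-16 - 18) = -17*(-34) = 578)
Y(p, E) = 604 (Y(p, E) = 26 + 578 = 604)
1/Y(99, 63) = 1/604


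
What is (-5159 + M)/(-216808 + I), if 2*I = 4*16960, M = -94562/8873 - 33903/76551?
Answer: 1621294293/57351939364 ≈ 0.028269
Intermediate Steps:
M = -6961807/627181 (M = -94562*1/8873 - 33903*1/76551 = -94562/8873 - 11301/25517 = -6961807/627181 ≈ -11.100)
I = 33920 (I = (4*16960)/2 = (1/2)*67840 = 33920)
(-5159 + M)/(-216808 + I) = (-5159 - 6961807/627181)/(-216808 + 33920) = -3242588586/627181/(-182888) = -3242588586/627181*(-1/182888) = 1621294293/57351939364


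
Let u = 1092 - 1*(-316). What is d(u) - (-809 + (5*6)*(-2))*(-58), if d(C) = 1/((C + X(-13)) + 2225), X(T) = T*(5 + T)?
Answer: -188352273/3737 ≈ -50402.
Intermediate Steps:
u = 1408 (u = 1092 + 316 = 1408)
d(C) = 1/(2329 + C) (d(C) = 1/((C - 13*(5 - 13)) + 2225) = 1/((C - 13*(-8)) + 2225) = 1/((C + 104) + 2225) = 1/((104 + C) + 2225) = 1/(2329 + C))
d(u) - (-809 + (5*6)*(-2))*(-58) = 1/(2329 + 1408) - (-809 + (5*6)*(-2))*(-58) = 1/3737 - (-809 + 30*(-2))*(-58) = 1/3737 - (-809 - 60)*(-58) = 1/3737 - (-869)*(-58) = 1/3737 - 1*50402 = 1/3737 - 50402 = -188352273/3737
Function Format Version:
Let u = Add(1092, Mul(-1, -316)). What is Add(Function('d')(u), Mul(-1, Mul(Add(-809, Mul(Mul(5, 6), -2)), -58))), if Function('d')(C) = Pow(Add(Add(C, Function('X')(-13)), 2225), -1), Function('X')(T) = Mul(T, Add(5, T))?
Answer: Rational(-188352273, 3737) ≈ -50402.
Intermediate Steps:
u = 1408 (u = Add(1092, 316) = 1408)
Function('d')(C) = Pow(Add(2329, C), -1) (Function('d')(C) = Pow(Add(Add(C, Mul(-13, Add(5, -13))), 2225), -1) = Pow(Add(Add(C, Mul(-13, -8)), 2225), -1) = Pow(Add(Add(C, 104), 2225), -1) = Pow(Add(Add(104, C), 2225), -1) = Pow(Add(2329, C), -1))
Add(Function('d')(u), Mul(-1, Mul(Add(-809, Mul(Mul(5, 6), -2)), -58))) = Add(Pow(Add(2329, 1408), -1), Mul(-1, Mul(Add(-809, Mul(Mul(5, 6), -2)), -58))) = Add(Pow(3737, -1), Mul(-1, Mul(Add(-809, Mul(30, -2)), -58))) = Add(Rational(1, 3737), Mul(-1, Mul(Add(-809, -60), -58))) = Add(Rational(1, 3737), Mul(-1, Mul(-869, -58))) = Add(Rational(1, 3737), Mul(-1, 50402)) = Add(Rational(1, 3737), -50402) = Rational(-188352273, 3737)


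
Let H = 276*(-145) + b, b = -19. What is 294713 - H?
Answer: 334752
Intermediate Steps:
H = -40039 (H = 276*(-145) - 19 = -40020 - 19 = -40039)
294713 - H = 294713 - 1*(-40039) = 294713 + 40039 = 334752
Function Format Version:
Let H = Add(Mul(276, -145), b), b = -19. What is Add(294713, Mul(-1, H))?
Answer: 334752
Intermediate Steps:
H = -40039 (H = Add(Mul(276, -145), -19) = Add(-40020, -19) = -40039)
Add(294713, Mul(-1, H)) = Add(294713, Mul(-1, -40039)) = Add(294713, 40039) = 334752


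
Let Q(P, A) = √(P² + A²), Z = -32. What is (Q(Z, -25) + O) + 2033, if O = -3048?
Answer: -1015 + √1649 ≈ -974.39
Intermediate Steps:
Q(P, A) = √(A² + P²)
(Q(Z, -25) + O) + 2033 = (√((-25)² + (-32)²) - 3048) + 2033 = (√(625 + 1024) - 3048) + 2033 = (√1649 - 3048) + 2033 = (-3048 + √1649) + 2033 = -1015 + √1649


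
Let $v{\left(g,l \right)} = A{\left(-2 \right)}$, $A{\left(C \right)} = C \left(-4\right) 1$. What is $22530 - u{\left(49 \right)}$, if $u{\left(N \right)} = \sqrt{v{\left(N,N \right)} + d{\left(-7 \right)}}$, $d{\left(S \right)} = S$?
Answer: $22529$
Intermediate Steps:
$A{\left(C \right)} = - 4 C$ ($A{\left(C \right)} = - 4 C 1 = - 4 C$)
$v{\left(g,l \right)} = 8$ ($v{\left(g,l \right)} = \left(-4\right) \left(-2\right) = 8$)
$u{\left(N \right)} = 1$ ($u{\left(N \right)} = \sqrt{8 - 7} = \sqrt{1} = 1$)
$22530 - u{\left(49 \right)} = 22530 - 1 = 22529$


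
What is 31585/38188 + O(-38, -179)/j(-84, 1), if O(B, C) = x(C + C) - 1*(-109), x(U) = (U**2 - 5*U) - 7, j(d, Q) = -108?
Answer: -413597279/343692 ≈ -1203.4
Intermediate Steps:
x(U) = -7 + U**2 - 5*U
O(B, C) = 102 - 10*C + 4*C**2 (O(B, C) = (-7 + (C + C)**2 - 5*(C + C)) - 1*(-109) = (-7 + (2*C)**2 - 10*C) + 109 = (-7 + 4*C**2 - 10*C) + 109 = (-7 - 10*C + 4*C**2) + 109 = 102 - 10*C + 4*C**2)
31585/38188 + O(-38, -179)/j(-84, 1) = 31585/38188 + (102 - 10*(-179) + 4*(-179)**2)/(-108) = 31585*(1/38188) + (102 + 1790 + 4*32041)*(-1/108) = 31585/38188 + (102 + 1790 + 128164)*(-1/108) = 31585/38188 + 130056*(-1/108) = 31585/38188 - 10838/9 = -413597279/343692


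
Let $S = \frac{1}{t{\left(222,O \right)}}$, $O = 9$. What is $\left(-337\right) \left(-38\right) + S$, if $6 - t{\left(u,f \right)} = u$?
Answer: $\frac{2766095}{216} \approx 12806.0$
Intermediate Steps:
$t{\left(u,f \right)} = 6 - u$
$S = - \frac{1}{216}$ ($S = \frac{1}{6 - 222} = \frac{1}{-216} = - \frac{1}{216} \approx -0.0046296$)
$\left(-337\right) \left(-38\right) + S = \left(-337\right) \left(-38\right) - \frac{1}{216} = 12806 - \frac{1}{216} = \frac{2766095}{216}$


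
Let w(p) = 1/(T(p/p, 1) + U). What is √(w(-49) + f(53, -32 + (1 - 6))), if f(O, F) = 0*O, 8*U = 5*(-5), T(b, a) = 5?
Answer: 2*√30/15 ≈ 0.73030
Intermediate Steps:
U = -25/8 (U = (5*(-5))/8 = (⅛)*(-25) = -25/8 ≈ -3.1250)
w(p) = 8/15 (w(p) = 1/(5 - 25/8) = 1/(15/8) = 8/15)
f(O, F) = 0
√(w(-49) + f(53, -32 + (1 - 6))) = √(8/15 + 0) = √(8/15) = 2*√30/15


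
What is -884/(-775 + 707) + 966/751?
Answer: 10729/751 ≈ 14.286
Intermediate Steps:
-884/(-775 + 707) + 966/751 = -884/(-68) + 966*(1/751) = -884*(-1/68) + 966/751 = 13 + 966/751 = 10729/751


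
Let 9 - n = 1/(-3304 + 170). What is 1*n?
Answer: 28207/3134 ≈ 9.0003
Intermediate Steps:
n = 28207/3134 (n = 9 - 1/(-3304 + 170) = 9 - 1/(-3134) = 9 - 1*(-1/3134) = 9 + 1/3134 = 28207/3134 ≈ 9.0003)
1*n = 1*(28207/3134) = 28207/3134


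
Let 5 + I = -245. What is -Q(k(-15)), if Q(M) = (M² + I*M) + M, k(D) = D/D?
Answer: 248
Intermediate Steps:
I = -250 (I = -5 - 245 = -250)
k(D) = 1
Q(M) = M² - 249*M (Q(M) = (M² - 250*M) + M = M² - 249*M)
-Q(k(-15)) = -(-249 + 1) = -(-248) = -1*(-248) = 248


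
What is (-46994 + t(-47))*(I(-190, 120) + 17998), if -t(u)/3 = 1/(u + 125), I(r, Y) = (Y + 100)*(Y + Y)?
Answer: -3327083935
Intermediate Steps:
I(r, Y) = 2*Y*(100 + Y) (I(r, Y) = (100 + Y)*(2*Y) = 2*Y*(100 + Y))
t(u) = -3/(125 + u) (t(u) = -3/(u + 125) = -3/(125 + u))
(-46994 + t(-47))*(I(-190, 120) + 17998) = (-46994 - 3/(125 - 47))*(2*120*(100 + 120) + 17998) = (-46994 - 3/78)*(2*120*220 + 17998) = (-46994 - 3*1/78)*(52800 + 17998) = (-46994 - 1/26)*70798 = -1221845/26*70798 = -3327083935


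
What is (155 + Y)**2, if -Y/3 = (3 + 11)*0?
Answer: 24025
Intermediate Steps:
Y = 0 (Y = -3*(3 + 11)*0 = -42*0 = -3*0 = 0)
(155 + Y)**2 = (155 + 0)**2 = 155**2 = 24025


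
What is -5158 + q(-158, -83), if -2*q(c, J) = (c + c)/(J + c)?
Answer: -1243236/241 ≈ -5158.7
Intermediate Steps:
q(c, J) = -c/(J + c) (q(c, J) = -(c + c)/(2*(J + c)) = -2*c/(2*(J + c)) = -c/(J + c))
-5158 + q(-158, -83) = -5158 - 1*(-158)/(-83 - 158) = -5158 - 1*(-158)/(-241) = -5158 - 1*(-158)*(-1/241) = -5158 - 158/241 = -1243236/241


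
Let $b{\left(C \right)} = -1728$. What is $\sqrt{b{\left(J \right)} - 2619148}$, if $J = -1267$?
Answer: $2 i \sqrt{655219} \approx 1618.9 i$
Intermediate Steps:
$\sqrt{b{\left(J \right)} - 2619148} = \sqrt{-1728 - 2619148} = \sqrt{-2620876} = 2 i \sqrt{655219}$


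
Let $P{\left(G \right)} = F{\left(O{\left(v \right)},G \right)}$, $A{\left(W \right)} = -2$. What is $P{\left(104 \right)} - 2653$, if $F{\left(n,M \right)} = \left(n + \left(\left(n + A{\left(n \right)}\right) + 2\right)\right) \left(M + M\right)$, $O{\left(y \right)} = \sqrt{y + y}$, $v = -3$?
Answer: $-2653 + 416 i \sqrt{6} \approx -2653.0 + 1019.0 i$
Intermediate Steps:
$O{\left(y \right)} = \sqrt{2} \sqrt{y}$ ($O{\left(y \right)} = \sqrt{2 y} = \sqrt{2} \sqrt{y}$)
$F{\left(n,M \right)} = 4 M n$ ($F{\left(n,M \right)} = \left(n + \left(\left(n - 2\right) + 2\right)\right) \left(M + M\right) = \left(n + \left(\left(-2 + n\right) + 2\right)\right) 2 M = \left(n + n\right) 2 M = 2 n 2 M = 4 M n$)
$P{\left(G \right)} = 4 i G \sqrt{6}$ ($P{\left(G \right)} = 4 G \sqrt{2} \sqrt{-3} = 4 G \sqrt{2} i \sqrt{3} = 4 G i \sqrt{6} = 4 i G \sqrt{6}$)
$P{\left(104 \right)} - 2653 = 4 i 104 \sqrt{6} - 2653 = 416 i \sqrt{6} - 2653 = -2653 + 416 i \sqrt{6}$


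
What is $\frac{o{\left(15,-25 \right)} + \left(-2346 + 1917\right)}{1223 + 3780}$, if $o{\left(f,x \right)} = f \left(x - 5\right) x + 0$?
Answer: $\frac{10821}{5003} \approx 2.1629$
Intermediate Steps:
$o{\left(f,x \right)} = f x \left(-5 + x\right)$ ($o{\left(f,x \right)} = f \left(-5 + x\right) x + 0 = f x \left(-5 + x\right) + 0 = f x \left(-5 + x\right)$)
$\frac{o{\left(15,-25 \right)} + \left(-2346 + 1917\right)}{1223 + 3780} = \frac{15 \left(-25\right) \left(-5 - 25\right) + \left(-2346 + 1917\right)}{1223 + 3780} = \frac{15 \left(-25\right) \left(-30\right) - 429}{5003} = \left(11250 - 429\right) \frac{1}{5003} = 10821 \cdot \frac{1}{5003} = \frac{10821}{5003}$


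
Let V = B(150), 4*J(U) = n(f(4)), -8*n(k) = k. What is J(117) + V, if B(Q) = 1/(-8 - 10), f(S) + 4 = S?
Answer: -1/18 ≈ -0.055556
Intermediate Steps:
f(S) = -4 + S
n(k) = -k/8
J(U) = 0 (J(U) = (-(-4 + 4)/8)/4 = (-1/8*0)/4 = (1/4)*0 = 0)
B(Q) = -1/18 (B(Q) = 1/(-18) = -1/18)
V = -1/18 ≈ -0.055556
J(117) + V = 0 - 1/18 = -1/18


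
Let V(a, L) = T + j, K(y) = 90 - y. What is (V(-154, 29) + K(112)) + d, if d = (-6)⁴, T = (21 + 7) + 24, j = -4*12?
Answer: 1278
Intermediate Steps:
j = -48
T = 52 (T = 28 + 24 = 52)
V(a, L) = 4 (V(a, L) = 52 - 48 = 4)
d = 1296
(V(-154, 29) + K(112)) + d = (4 + (90 - 1*112)) + 1296 = (4 + (90 - 112)) + 1296 = (4 - 22) + 1296 = -18 + 1296 = 1278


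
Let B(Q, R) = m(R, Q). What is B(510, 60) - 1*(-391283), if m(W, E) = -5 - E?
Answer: 390768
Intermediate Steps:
B(Q, R) = -5 - Q
B(510, 60) - 1*(-391283) = (-5 - 1*510) - 1*(-391283) = (-5 - 510) + 391283 = -515 + 391283 = 390768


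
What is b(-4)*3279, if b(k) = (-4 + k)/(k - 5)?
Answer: 8744/3 ≈ 2914.7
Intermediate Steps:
b(k) = (-4 + k)/(-5 + k)
b(-4)*3279 = ((-4 - 4)/(-5 - 4))*3279 = (-8/(-9))*3279 = -⅑*(-8)*3279 = (8/9)*3279 = 8744/3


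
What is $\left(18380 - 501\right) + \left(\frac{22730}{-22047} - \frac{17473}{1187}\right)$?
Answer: $\frac{467477449790}{26169789} \approx 17863.0$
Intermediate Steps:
$\left(18380 - 501\right) + \left(\frac{22730}{-22047} - \frac{17473}{1187}\right) = 17879 + \left(22730 \left(- \frac{1}{22047}\right) - \frac{17473}{1187}\right) = 17879 - \frac{412207741}{26169789} = \frac{467477449790}{26169789}$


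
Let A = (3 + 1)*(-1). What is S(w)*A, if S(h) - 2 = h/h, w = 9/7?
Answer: -12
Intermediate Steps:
w = 9/7 (w = 9*(⅐) = 9/7 ≈ 1.2857)
S(h) = 3 (S(h) = 2 + h/h = 2 + 1 = 3)
A = -4 (A = 4*(-1) = -4)
S(w)*A = 3*(-4) = -12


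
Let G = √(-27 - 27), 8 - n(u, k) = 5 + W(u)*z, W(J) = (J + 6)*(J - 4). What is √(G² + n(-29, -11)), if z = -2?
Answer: 3*√163 ≈ 38.301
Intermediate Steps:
W(J) = (-4 + J)*(6 + J) (W(J) = (6 + J)*(-4 + J) = (-4 + J)*(6 + J))
n(u, k) = -45 + 2*u² + 4*u (n(u, k) = 8 - (5 + (-24 + u² + 2*u)*(-2)) = 8 - (5 + (48 - 4*u - 2*u²)) = 8 - (53 - 4*u - 2*u²) = 8 + (-53 + 2*u² + 4*u) = -45 + 2*u² + 4*u)
G = 3*I*√6 (G = √(-54) = 3*I*√6 ≈ 7.3485*I)
√(G² + n(-29, -11)) = √((3*I*√6)² + (-45 + 2*(-29)² + 4*(-29))) = √(-54 + (-45 + 2*841 - 116)) = √(-54 + (-45 + 1682 - 116)) = √(-54 + 1521) = √1467 = 3*√163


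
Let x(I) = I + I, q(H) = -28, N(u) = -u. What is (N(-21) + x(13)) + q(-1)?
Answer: 19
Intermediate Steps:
x(I) = 2*I
(N(-21) + x(13)) + q(-1) = (-1*(-21) + 2*13) - 28 = (21 + 26) - 28 = 47 - 28 = 19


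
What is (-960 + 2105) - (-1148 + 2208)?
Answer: 85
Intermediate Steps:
(-960 + 2105) - (-1148 + 2208) = 1145 - 1*1060 = 1145 - 1060 = 85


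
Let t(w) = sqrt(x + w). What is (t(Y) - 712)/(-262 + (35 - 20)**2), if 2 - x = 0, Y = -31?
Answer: 712/37 - I*sqrt(29)/37 ≈ 19.243 - 0.14555*I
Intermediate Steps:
x = 2 (x = 2 - 1*0 = 2 + 0 = 2)
t(w) = sqrt(2 + w)
(t(Y) - 712)/(-262 + (35 - 20)**2) = (sqrt(2 - 31) - 712)/(-262 + (35 - 20)**2) = (sqrt(-29) - 712)/(-262 + 15**2) = (I*sqrt(29) - 712)/(-262 + 225) = (-712 + I*sqrt(29))/(-37) = (-712 + I*sqrt(29))*(-1/37) = 712/37 - I*sqrt(29)/37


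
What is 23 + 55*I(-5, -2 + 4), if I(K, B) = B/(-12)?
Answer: 83/6 ≈ 13.833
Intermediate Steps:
I(K, B) = -B/12 (I(K, B) = B*(-1/12) = -B/12)
23 + 55*I(-5, -2 + 4) = 23 + 55*(-(-2 + 4)/12) = 23 + 55*(-1/12*2) = 23 + 55*(-⅙) = 23 - 55/6 = 83/6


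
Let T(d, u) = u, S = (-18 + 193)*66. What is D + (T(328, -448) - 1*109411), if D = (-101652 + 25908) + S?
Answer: -174053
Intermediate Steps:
S = 11550 (S = 175*66 = 11550)
D = -64194 (D = (-101652 + 25908) + 11550 = -75744 + 11550 = -64194)
D + (T(328, -448) - 1*109411) = -64194 + (-448 - 1*109411) = -64194 + (-448 - 109411) = -64194 - 109859 = -174053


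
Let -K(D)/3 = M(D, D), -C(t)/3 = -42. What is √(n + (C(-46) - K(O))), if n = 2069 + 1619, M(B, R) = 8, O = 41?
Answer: √3838 ≈ 61.952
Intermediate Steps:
C(t) = 126 (C(t) = -3*(-42) = 126)
K(D) = -24 (K(D) = -3*8 = -24)
n = 3688
√(n + (C(-46) - K(O))) = √(3688 + (126 - 1*(-24))) = √(3688 + (126 + 24)) = √(3688 + 150) = √3838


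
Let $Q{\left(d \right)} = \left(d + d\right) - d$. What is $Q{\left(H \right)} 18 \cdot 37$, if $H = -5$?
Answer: $-3330$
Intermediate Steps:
$Q{\left(d \right)} = d$ ($Q{\left(d \right)} = 2 d - d = d$)
$Q{\left(H \right)} 18 \cdot 37 = \left(-5\right) 18 \cdot 37 = \left(-90\right) 37 = -3330$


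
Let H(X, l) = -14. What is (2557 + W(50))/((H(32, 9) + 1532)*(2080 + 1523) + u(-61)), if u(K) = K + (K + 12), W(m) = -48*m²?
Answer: -117443/5469244 ≈ -0.021473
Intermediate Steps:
u(K) = 12 + 2*K (u(K) = K + (12 + K) = 12 + 2*K)
(2557 + W(50))/((H(32, 9) + 1532)*(2080 + 1523) + u(-61)) = (2557 - 48*50²)/((-14 + 1532)*(2080 + 1523) + (12 + 2*(-61))) = (2557 - 48*2500)/(1518*3603 + (12 - 122)) = (2557 - 120000)/(5469354 - 110) = -117443/5469244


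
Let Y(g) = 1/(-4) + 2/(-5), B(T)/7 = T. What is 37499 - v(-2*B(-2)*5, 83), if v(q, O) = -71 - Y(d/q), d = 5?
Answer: 751387/20 ≈ 37569.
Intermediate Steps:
B(T) = 7*T
Y(g) = -13/20 (Y(g) = 1*(-1/4) + 2*(-1/5) = -1/4 - 2/5 = -13/20)
v(q, O) = -1407/20 (v(q, O) = -71 - 1*(-13/20) = -71 + 13/20 = -1407/20)
37499 - v(-2*B(-2)*5, 83) = 37499 - 1*(-1407/20) = 37499 + 1407/20 = 751387/20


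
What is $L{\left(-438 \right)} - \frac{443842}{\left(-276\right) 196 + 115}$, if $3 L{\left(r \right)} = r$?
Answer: $- \frac{7437384}{53981} \approx -137.78$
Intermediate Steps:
$L{\left(r \right)} = \frac{r}{3}$
$L{\left(-438 \right)} - \frac{443842}{\left(-276\right) 196 + 115} = \frac{1}{3} \left(-438\right) - \frac{443842}{\left(-276\right) 196 + 115} = -146 - \frac{443842}{-54096 + 115} = -146 - \frac{443842}{-53981} = -146 - 443842 \left(- \frac{1}{53981}\right) = -146 - - \frac{443842}{53981} = -146 + \frac{443842}{53981} = - \frac{7437384}{53981}$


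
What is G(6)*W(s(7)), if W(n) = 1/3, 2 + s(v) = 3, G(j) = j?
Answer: 2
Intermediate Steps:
s(v) = 1 (s(v) = -2 + 3 = 1)
W(n) = ⅓
G(6)*W(s(7)) = 6*(⅓) = 2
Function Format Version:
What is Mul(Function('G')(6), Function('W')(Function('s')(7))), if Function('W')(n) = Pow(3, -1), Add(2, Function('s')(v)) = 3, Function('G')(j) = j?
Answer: 2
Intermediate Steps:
Function('s')(v) = 1 (Function('s')(v) = Add(-2, 3) = 1)
Function('W')(n) = Rational(1, 3)
Mul(Function('G')(6), Function('W')(Function('s')(7))) = Mul(6, Rational(1, 3)) = 2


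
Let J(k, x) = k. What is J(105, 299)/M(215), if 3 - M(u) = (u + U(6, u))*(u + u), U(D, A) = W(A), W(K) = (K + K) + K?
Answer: -105/369797 ≈ -0.00028394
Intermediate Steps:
W(K) = 3*K (W(K) = 2*K + K = 3*K)
U(D, A) = 3*A
M(u) = 3 - 8*u² (M(u) = 3 - (u + 3*u)*(u + u) = 3 - 4*u*2*u = 3 - 8*u²)
J(105, 299)/M(215) = 105/(3 - 8*215²) = 105/(3 - 8*46225) = 105/(3 - 369800) = 105/(-369797) = 105*(-1/369797) = -105/369797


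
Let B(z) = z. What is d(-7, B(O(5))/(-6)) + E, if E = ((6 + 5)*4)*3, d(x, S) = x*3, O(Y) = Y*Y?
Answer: 111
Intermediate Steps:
O(Y) = Y²
d(x, S) = 3*x
E = 132 (E = (11*4)*3 = 44*3 = 132)
d(-7, B(O(5))/(-6)) + E = 3*(-7) + 132 = -21 + 132 = 111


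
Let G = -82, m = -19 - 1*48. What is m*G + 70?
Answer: 5564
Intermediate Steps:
m = -67 (m = -19 - 48 = -67)
m*G + 70 = -67*(-82) + 70 = 5494 + 70 = 5564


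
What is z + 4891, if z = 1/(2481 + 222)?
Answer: 13220374/2703 ≈ 4891.0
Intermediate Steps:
z = 1/2703 ≈ 0.00036996
z + 4891 = 1/2703 + 4891 = 13220374/2703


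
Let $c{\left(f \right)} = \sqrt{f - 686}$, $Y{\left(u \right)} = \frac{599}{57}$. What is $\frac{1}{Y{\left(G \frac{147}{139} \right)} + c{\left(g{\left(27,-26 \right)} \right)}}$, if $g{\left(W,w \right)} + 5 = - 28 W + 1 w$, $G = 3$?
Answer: $\frac{34143}{5144578} - \frac{3249 i \sqrt{1473}}{5144578} \approx 0.0066367 - 0.024238 i$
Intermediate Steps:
$g{\left(W,w \right)} = -5 + w - 28 W$ ($g{\left(W,w \right)} = -5 - \left(- w + 28 W\right) = -5 + w - 28 W$)
$Y{\left(u \right)} = \frac{599}{57}$ ($Y{\left(u \right)} = 599 \cdot \frac{1}{57} = \frac{599}{57}$)
$c{\left(f \right)} = \sqrt{-686 + f}$
$\frac{1}{Y{\left(G \frac{147}{139} \right)} + c{\left(g{\left(27,-26 \right)} \right)}} = \frac{1}{\frac{599}{57} + \sqrt{-686 - 787}} = \frac{1}{\frac{599}{57} + \sqrt{-1473}} = \frac{1}{\frac{599}{57} + i \sqrt{1473}}$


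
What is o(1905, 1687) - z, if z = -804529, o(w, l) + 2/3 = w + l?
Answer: 2424361/3 ≈ 8.0812e+5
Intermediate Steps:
o(w, l) = -2/3 + l + w (o(w, l) = -2/3 + (w + l) = -2/3 + (l + w) = -2/3 + l + w)
o(1905, 1687) - z = (-2/3 + 1687 + 1905) - 1*(-804529) = 10774/3 + 804529 = 2424361/3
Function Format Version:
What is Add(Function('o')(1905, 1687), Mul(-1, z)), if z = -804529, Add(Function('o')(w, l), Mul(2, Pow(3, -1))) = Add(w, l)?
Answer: Rational(2424361, 3) ≈ 8.0812e+5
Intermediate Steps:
Function('o')(w, l) = Add(Rational(-2, 3), l, w) (Function('o')(w, l) = Add(Rational(-2, 3), Add(w, l)) = Add(Rational(-2, 3), Add(l, w)) = Add(Rational(-2, 3), l, w))
Add(Function('o')(1905, 1687), Mul(-1, z)) = Add(Add(Rational(-2, 3), 1687, 1905), Mul(-1, -804529)) = Add(Rational(10774, 3), 804529) = Rational(2424361, 3)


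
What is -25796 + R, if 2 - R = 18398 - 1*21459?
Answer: -22733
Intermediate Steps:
R = 3063 (R = 2 - (18398 - 1*21459) = 2 - (18398 - 21459) = 2 - 1*(-3061) = 2 + 3061 = 3063)
-25796 + R = -25796 + 3063 = -22733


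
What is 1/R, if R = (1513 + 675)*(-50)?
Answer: -1/109400 ≈ -9.1408e-6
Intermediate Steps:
R = -109400 (R = 2188*(-50) = -109400)
1/R = 1/(-109400) = -1/109400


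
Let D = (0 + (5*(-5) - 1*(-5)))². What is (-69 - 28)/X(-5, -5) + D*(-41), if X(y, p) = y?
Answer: -81903/5 ≈ -16381.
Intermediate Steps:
D = 400 (D = (0 + (-25 + 5))² = (0 - 20)² = (-20)² = 400)
(-69 - 28)/X(-5, -5) + D*(-41) = (-69 - 28)/(-5) + 400*(-41) = -97*(-⅕) - 16400 = 97/5 - 16400 = -81903/5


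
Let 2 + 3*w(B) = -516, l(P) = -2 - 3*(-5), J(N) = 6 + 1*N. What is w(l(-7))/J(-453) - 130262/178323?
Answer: -27436676/79710381 ≈ -0.34420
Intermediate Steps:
J(N) = 6 + N
l(P) = 13 (l(P) = -2 + 15 = 13)
w(B) = -518/3 (w(B) = -2/3 + (1/3)*(-516) = -2/3 - 172 = -518/3)
w(l(-7))/J(-453) - 130262/178323 = -518/(3*(6 - 453)) - 130262/178323 = -518/3/(-447) - 130262*1/178323 = -518/3*(-1/447) - 130262/178323 = 518/1341 - 130262/178323 = -27436676/79710381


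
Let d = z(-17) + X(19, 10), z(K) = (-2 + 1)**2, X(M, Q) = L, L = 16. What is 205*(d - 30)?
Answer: -2665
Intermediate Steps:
X(M, Q) = 16
z(K) = 1 (z(K) = (-1)**2 = 1)
d = 17 (d = 1 + 16 = 17)
205*(d - 30) = 205*(17 - 30) = 205*(-13) = -2665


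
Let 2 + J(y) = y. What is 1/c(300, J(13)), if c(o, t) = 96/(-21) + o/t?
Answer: 77/1748 ≈ 0.044050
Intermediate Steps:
J(y) = -2 + y
c(o, t) = -32/7 + o/t (c(o, t) = 96*(-1/21) + o/t = -32/7 + o/t)
1/c(300, J(13)) = 1/(-32/7 + 300/(-2 + 13)) = 1/(-32/7 + 300/11) = 1/(1748/77) = 77/1748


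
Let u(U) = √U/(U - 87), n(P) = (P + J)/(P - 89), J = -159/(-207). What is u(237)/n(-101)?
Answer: 23*√237/1820 ≈ 0.19455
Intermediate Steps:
J = 53/69 (J = -159*(-1/207) = 53/69 ≈ 0.76812)
n(P) = (53/69 + P)/(-89 + P) (n(P) = (P + 53/69)/(P - 89) = (53/69 + P)/(-89 + P))
u(U) = √U/(-87 + U)
u(237)/n(-101) = (√237/(-87 + 237))/(((53/69 - 101)/(-89 - 101))) = (√237/150)/((-6916/69/(-190))) = (√237*(1/150))/((-1/190*(-6916/69))) = (√237/150)/(182/345) = (√237/150)*(345/182) = 23*√237/1820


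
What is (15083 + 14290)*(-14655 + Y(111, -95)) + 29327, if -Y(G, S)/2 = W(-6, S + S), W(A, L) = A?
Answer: -430079512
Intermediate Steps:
Y(G, S) = 12 (Y(G, S) = -2*(-6) = 12)
(15083 + 14290)*(-14655 + Y(111, -95)) + 29327 = (15083 + 14290)*(-14655 + 12) + 29327 = 29373*(-14643) + 29327 = -430108839 + 29327 = -430079512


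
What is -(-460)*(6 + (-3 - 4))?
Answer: -460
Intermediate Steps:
-(-460)*(6 + (-3 - 4)) = -(-460)*(6 - 7) = -(-460)*(-1) = -460*1 = -460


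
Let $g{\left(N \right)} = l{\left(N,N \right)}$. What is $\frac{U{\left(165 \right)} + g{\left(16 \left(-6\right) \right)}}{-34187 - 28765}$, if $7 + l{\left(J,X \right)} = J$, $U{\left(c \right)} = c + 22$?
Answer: $- \frac{7}{5246} \approx -0.0013344$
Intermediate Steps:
$U{\left(c \right)} = 22 + c$
$l{\left(J,X \right)} = -7 + J$
$g{\left(N \right)} = -7 + N$
$\frac{U{\left(165 \right)} + g{\left(16 \left(-6\right) \right)}}{-34187 - 28765} = \frac{\left(22 + 165\right) + \left(-7 + 16 \left(-6\right)\right)}{-34187 - 28765} = \frac{187 - 103}{-34187 - 28765} = \frac{187 - 103}{-62952} = 84 \left(- \frac{1}{62952}\right) = - \frac{7}{5246}$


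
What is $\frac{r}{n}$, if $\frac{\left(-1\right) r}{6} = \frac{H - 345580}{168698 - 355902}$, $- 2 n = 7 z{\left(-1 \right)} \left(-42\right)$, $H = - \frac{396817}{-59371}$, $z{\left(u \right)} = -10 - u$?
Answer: $\frac{6839011121}{816914918274} \approx 0.0083718$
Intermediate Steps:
$H = \frac{396817}{59371}$ ($H = \left(-396817\right) \left(- \frac{1}{59371}\right) = \frac{396817}{59371} \approx 6.6837$)
$n = -1323$ ($n = - \frac{7 \left(-10 - -1\right) \left(-42\right)}{2} = - \frac{7 \left(-10 + 1\right) \left(-42\right)}{2} = - \frac{7 \left(-9\right) \left(-42\right)}{2} = - \frac{\left(-63\right) \left(-42\right)}{2} = \left(- \frac{1}{2}\right) 2646 = -1323$)
$r = - \frac{61551100089}{5557244342}$ ($r = - 6 \frac{\frac{396817}{59371} - 345580}{168698 - 355902} = - 6 \left(- \frac{20517033363}{59371 \left(-187204\right)}\right) = - 6 \left(\left(- \frac{20517033363}{59371}\right) \left(- \frac{1}{187204}\right)\right) = \left(-6\right) \frac{20517033363}{11114488684} = - \frac{61551100089}{5557244342} \approx -11.076$)
$\frac{r}{n} = - \frac{61551100089}{5557244342 \left(-1323\right)} = \left(- \frac{61551100089}{5557244342}\right) \left(- \frac{1}{1323}\right) = \frac{6839011121}{816914918274}$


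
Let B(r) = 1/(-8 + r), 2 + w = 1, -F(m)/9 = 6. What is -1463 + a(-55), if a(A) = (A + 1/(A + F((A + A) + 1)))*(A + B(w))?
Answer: 1538813/981 ≈ 1568.6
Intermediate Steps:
F(m) = -54 (F(m) = -9*6 = -54)
w = -1 (w = -2 + 1 = -1)
a(A) = (-⅑ + A)*(A + 1/(-54 + A)) (a(A) = (A + 1/(A - 54))*(A + 1/(-8 - 1)) = (A + 1/(-54 + A))*(A + 1/(-9)) = (A + 1/(-54 + A))*(A - ⅑) = (A + 1/(-54 + A))*(-⅑ + A) = (-⅑ + A)*(A + 1/(-54 + A)))
-1463 + a(-55) = -1463 + (-1 - 487*(-55)² + 9*(-55)³ + 63*(-55))/(9*(-54 - 55)) = -1463 + (⅑)*(-1 - 487*3025 + 9*(-166375) - 3465)/(-109) = -1463 + (⅑)*(-1/109)*(-1 - 1473175 - 1497375 - 3465) = -1463 + (⅑)*(-1/109)*(-2974016) = -1463 + 2974016/981 = 1538813/981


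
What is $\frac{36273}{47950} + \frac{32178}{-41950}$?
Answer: $- \frac{85131}{8046010} \approx -0.010581$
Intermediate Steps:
$\frac{36273}{47950} + \frac{32178}{-41950} = 36273 \cdot \frac{1}{47950} + 32178 \left(- \frac{1}{41950}\right) = \frac{36273}{47950} - \frac{16089}{20975} = - \frac{85131}{8046010}$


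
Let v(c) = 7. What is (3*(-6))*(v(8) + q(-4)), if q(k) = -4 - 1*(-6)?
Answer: -162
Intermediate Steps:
q(k) = 2 (q(k) = -4 + 6 = 2)
(3*(-6))*(v(8) + q(-4)) = (3*(-6))*(7 + 2) = -18*9 = -162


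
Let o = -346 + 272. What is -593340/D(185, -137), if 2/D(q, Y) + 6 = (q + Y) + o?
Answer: 9493440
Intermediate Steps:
o = -74
D(q, Y) = 2/(-80 + Y + q) (D(q, Y) = 2/(-6 + ((q + Y) - 74)) = 2/(-6 + ((Y + q) - 74)) = 2/(-6 + (-74 + Y + q)) = 2/(-80 + Y + q))
-593340/D(185, -137) = -593340/(2/(-80 - 137 + 185)) = -593340/(2/(-32)) = -593340/(2*(-1/32)) = -593340/(-1/16) = -593340*(-16) = 9493440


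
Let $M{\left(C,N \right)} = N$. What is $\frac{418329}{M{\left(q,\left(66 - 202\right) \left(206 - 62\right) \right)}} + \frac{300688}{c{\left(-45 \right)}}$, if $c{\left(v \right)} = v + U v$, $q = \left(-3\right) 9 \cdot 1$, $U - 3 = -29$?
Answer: $\frac{602005963}{2448000} \approx 245.92$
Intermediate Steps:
$U = -26$ ($U = 3 - 29 = -26$)
$q = -27$ ($q = \left(-27\right) 1 = -27$)
$c{\left(v \right)} = - 25 v$ ($c{\left(v \right)} = v - 26 v = - 25 v$)
$\frac{418329}{M{\left(q,\left(66 - 202\right) \left(206 - 62\right) \right)}} + \frac{300688}{c{\left(-45 \right)}} = \frac{418329}{\left(66 - 202\right) \left(206 - 62\right)} + \frac{300688}{\left(-25\right) \left(-45\right)} = \frac{418329}{\left(-136\right) 144} + \frac{300688}{1125} = \frac{418329}{-19584} + 300688 \cdot \frac{1}{1125} = 418329 \left(- \frac{1}{19584}\right) + \frac{300688}{1125} = - \frac{46481}{2176} + \frac{300688}{1125} = \frac{602005963}{2448000}$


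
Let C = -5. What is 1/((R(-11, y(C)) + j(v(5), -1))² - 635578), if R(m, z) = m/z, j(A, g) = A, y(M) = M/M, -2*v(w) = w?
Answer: -4/2541583 ≈ -1.5738e-6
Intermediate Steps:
v(w) = -w/2
y(M) = 1
1/((R(-11, y(C)) + j(v(5), -1))² - 635578) = 1/((-11/1 - ½*5)² - 635578) = 1/((-11*1 - 5/2)² - 635578) = 1/((-11 - 5/2)² - 635578) = 1/((-27/2)² - 635578) = 1/(729/4 - 635578) = 1/(-2541583/4) = -4/2541583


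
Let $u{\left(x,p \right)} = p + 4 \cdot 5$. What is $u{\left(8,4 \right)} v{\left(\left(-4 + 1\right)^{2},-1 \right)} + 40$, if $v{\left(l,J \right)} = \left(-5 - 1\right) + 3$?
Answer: $-32$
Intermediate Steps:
$u{\left(x,p \right)} = 20 + p$ ($u{\left(x,p \right)} = p + 20 = 20 + p$)
$v{\left(l,J \right)} = -3$ ($v{\left(l,J \right)} = -6 + 3 = -3$)
$u{\left(8,4 \right)} v{\left(\left(-4 + 1\right)^{2},-1 \right)} + 40 = \left(20 + 4\right) \left(-3\right) + 40 = 24 \left(-3\right) + 40 = -72 + 40 = -32$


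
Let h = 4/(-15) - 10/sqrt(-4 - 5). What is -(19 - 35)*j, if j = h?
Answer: -64/15 + 160*I/3 ≈ -4.2667 + 53.333*I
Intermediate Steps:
h = -4/15 + 10*I/3 (h = 4*(-1/15) - 10*(-I/3) = -4/15 - 10*(-I/3) = -4/15 - (-10)*I/3 = -4/15 + 10*I/3 ≈ -0.26667 + 3.3333*I)
j = -4/15 + 10*I/3 ≈ -0.26667 + 3.3333*I
-(19 - 35)*j = -(19 - 35)*(-4/15 + 10*I/3) = -(-16)*(-4/15 + 10*I/3) = -(64/15 - 160*I/3) = -64/15 + 160*I/3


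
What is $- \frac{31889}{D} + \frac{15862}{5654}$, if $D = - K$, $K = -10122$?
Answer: $- \frac{897511}{2601354} \approx -0.34502$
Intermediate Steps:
$D = 10122$ ($D = \left(-1\right) \left(-10122\right) = 10122$)
$- \frac{31889}{D} + \frac{15862}{5654} = - \frac{31889}{10122} + \frac{15862}{5654} = \left(-31889\right) \frac{1}{10122} + 15862 \cdot \frac{1}{5654} = - \frac{31889}{10122} + \frac{721}{257} = - \frac{897511}{2601354}$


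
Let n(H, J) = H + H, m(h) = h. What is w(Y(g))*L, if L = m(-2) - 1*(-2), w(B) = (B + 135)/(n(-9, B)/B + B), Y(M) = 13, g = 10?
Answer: 0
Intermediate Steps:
n(H, J) = 2*H
w(B) = (135 + B)/(B - 18/B) (w(B) = (B + 135)/((2*(-9))/B + B) = (135 + B)/(-18/B + B) = (135 + B)/(B - 18/B))
L = 0 (L = -2 - 1*(-2) = -2 + 2 = 0)
w(Y(g))*L = (13*(135 + 13)/(-18 + 13²))*0 = (13*148/(-18 + 169))*0 = (13*148/151)*0 = (13*(1/151)*148)*0 = (1924/151)*0 = 0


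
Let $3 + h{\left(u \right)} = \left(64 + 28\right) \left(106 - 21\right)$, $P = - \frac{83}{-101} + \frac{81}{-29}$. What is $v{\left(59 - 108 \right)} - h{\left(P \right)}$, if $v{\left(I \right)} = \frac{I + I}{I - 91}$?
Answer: $- \frac{78163}{10} \approx -7816.3$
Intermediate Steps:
$P = - \frac{5774}{2929}$ ($P = \left(-83\right) \left(- \frac{1}{101}\right) + 81 \left(- \frac{1}{29}\right) = \frac{83}{101} - \frac{81}{29} = - \frac{5774}{2929} \approx -1.9713$)
$h{\left(u \right)} = 7817$ ($h{\left(u \right)} = -3 + \left(64 + 28\right) \left(106 - 21\right) = -3 + 92 \cdot 85 = -3 + 7820 = 7817$)
$v{\left(I \right)} = \frac{2 I}{-91 + I}$
$v{\left(59 - 108 \right)} - h{\left(P \right)} = \frac{2 \left(59 - 108\right)}{-91 + \left(59 - 108\right)} - 7817 = 2 \left(-49\right) \frac{1}{-91 - 49} - 7817 = 2 \left(-49\right) \frac{1}{-140} - 7817 = 2 \left(-49\right) \left(- \frac{1}{140}\right) - 7817 = \frac{7}{10} - 7817 = - \frac{78163}{10}$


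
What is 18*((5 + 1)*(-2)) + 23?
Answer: -193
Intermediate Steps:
18*((5 + 1)*(-2)) + 23 = 18*(6*(-2)) + 23 = 18*(-12) + 23 = -216 + 23 = -193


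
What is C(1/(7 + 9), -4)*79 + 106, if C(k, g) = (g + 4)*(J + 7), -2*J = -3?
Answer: 106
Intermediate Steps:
J = 3/2 (J = -1/2*(-3) = 3/2 ≈ 1.5000)
C(k, g) = 34 + 17*g/2 (C(k, g) = (g + 4)*(3/2 + 7) = (4 + g)*(17/2) = 34 + 17*g/2)
C(1/(7 + 9), -4)*79 + 106 = (34 + (17/2)*(-4))*79 + 106 = (34 - 34)*79 + 106 = 0*79 + 106 = 0 + 106 = 106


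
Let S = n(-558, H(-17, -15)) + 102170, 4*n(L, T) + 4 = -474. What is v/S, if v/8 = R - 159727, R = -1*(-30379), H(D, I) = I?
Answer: -2069568/204101 ≈ -10.140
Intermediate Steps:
R = 30379
n(L, T) = -239/2 (n(L, T) = -1 + (¼)*(-474) = -1 - 237/2 = -239/2)
S = 204101/2 (S = -239/2 + 102170 = 204101/2 ≈ 1.0205e+5)
v = -1034784 (v = 8*(30379 - 159727) = 8*(-129348) = -1034784)
v/S = -1034784/204101/2 = -1034784*2/204101 = -2069568/204101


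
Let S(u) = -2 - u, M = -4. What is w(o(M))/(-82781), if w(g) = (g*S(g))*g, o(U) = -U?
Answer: 96/82781 ≈ 0.0011597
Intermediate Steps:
w(g) = g²*(-2 - g) (w(g) = (g*(-2 - g))*g = g²*(-2 - g))
w(o(M))/(-82781) = ((-1*(-4))²*(-2 - (-1)*(-4)))/(-82781) = (4²*(-2 - 1*4))*(-1/82781) = (16*(-2 - 4))*(-1/82781) = (16*(-6))*(-1/82781) = -96*(-1/82781) = 96/82781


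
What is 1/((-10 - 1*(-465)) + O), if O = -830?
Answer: -1/375 ≈ -0.0026667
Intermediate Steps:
1/((-10 - 1*(-465)) + O) = 1/((-10 - 1*(-465)) - 830) = 1/((-10 + 465) - 830) = 1/(455 - 830) = 1/(-375) = -1/375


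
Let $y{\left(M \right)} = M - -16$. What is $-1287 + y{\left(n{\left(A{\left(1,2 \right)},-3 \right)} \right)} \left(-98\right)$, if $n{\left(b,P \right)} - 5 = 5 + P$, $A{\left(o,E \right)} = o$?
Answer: $-3541$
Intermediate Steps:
$n{\left(b,P \right)} = 10 + P$ ($n{\left(b,P \right)} = 5 + \left(5 + P\right) = 10 + P$)
$y{\left(M \right)} = 16 + M$ ($y{\left(M \right)} = M + 16 = 16 + M$)
$-1287 + y{\left(n{\left(A{\left(1,2 \right)},-3 \right)} \right)} \left(-98\right) = -1287 + \left(16 + \left(10 - 3\right)\right) \left(-98\right) = -1287 + \left(16 + 7\right) \left(-98\right) = -1287 + 23 \left(-98\right) = -1287 - 2254 = -3541$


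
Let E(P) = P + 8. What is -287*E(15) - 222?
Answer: -6823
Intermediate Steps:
E(P) = 8 + P
-287*E(15) - 222 = -287*(8 + 15) - 222 = -287*23 - 222 = -6601 - 222 = -6823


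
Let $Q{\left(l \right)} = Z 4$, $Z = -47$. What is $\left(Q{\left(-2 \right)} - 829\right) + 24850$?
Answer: $23833$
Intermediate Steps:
$Q{\left(l \right)} = -188$ ($Q{\left(l \right)} = \left(-47\right) 4 = -188$)
$\left(Q{\left(-2 \right)} - 829\right) + 24850 = \left(-188 - 829\right) + 24850 = -1017 + 24850 = 23833$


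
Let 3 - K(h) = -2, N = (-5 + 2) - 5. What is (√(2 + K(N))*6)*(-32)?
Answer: -192*√7 ≈ -507.98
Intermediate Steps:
N = -8 (N = -3 - 5 = -8)
K(h) = 5 (K(h) = 3 - 1*(-2) = 3 + 2 = 5)
(√(2 + K(N))*6)*(-32) = (√(2 + 5)*6)*(-32) = (√7*6)*(-32) = (6*√7)*(-32) = -192*√7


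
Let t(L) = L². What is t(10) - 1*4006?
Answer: -3906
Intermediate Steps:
t(10) - 1*4006 = 10² - 1*4006 = 100 - 4006 = -3906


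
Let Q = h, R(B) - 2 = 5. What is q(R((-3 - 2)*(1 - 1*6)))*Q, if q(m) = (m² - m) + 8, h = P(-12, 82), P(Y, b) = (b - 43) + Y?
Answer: 1350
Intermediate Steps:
P(Y, b) = -43 + Y + b (P(Y, b) = (-43 + b) + Y = -43 + Y + b)
h = 27 (h = -43 - 12 + 82 = 27)
R(B) = 7 (R(B) = 2 + 5 = 7)
q(m) = 8 + m² - m
Q = 27
q(R((-3 - 2)*(1 - 1*6)))*Q = (8 + 7² - 1*7)*27 = (8 + 49 - 7)*27 = 50*27 = 1350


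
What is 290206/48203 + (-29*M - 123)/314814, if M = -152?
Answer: 4819340081/798683118 ≈ 6.0341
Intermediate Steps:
290206/48203 + (-29*M - 123)/314814 = 290206/48203 + (-29*(-152) - 123)/314814 = 290206*(1/48203) + (4408 - 123)*(1/314814) = 15274/2537 + 4285*(1/314814) = 15274/2537 + 4285/314814 = 4819340081/798683118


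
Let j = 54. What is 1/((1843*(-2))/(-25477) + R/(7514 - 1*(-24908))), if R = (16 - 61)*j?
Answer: 413007647/28799191 ≈ 14.341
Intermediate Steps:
R = -2430 (R = (16 - 61)*54 = -45*54 = -2430)
1/((1843*(-2))/(-25477) + R/(7514 - 1*(-24908))) = 1/((1843*(-2))/(-25477) - 2430/(7514 - 1*(-24908))) = 1/(-3686*(-1/25477) - 2430/(7514 + 24908)) = 1/(3686/25477 - 2430/32422) = 1/(3686/25477 - 2430*1/32422) = 1/(3686/25477 - 1215/16211) = 1/(28799191/413007647) = 413007647/28799191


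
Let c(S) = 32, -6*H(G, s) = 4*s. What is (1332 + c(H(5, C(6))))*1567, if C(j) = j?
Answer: 2137388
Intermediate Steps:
H(G, s) = -2*s/3
(1332 + c(H(5, C(6))))*1567 = (1332 + 32)*1567 = 1364*1567 = 2137388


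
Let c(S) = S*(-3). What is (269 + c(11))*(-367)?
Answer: -86612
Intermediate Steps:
c(S) = -3*S
(269 + c(11))*(-367) = (269 - 3*11)*(-367) = (269 - 33)*(-367) = 236*(-367) = -86612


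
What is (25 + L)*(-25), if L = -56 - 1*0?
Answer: 775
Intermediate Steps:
L = -56 (L = -56 + 0 = -56)
(25 + L)*(-25) = (25 - 56)*(-25) = -31*(-25) = 775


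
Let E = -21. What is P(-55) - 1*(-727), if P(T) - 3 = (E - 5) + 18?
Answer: 722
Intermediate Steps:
P(T) = -5 (P(T) = 3 + ((-21 - 5) + 18) = 3 + (-26 + 18) = 3 - 8 = -5)
P(-55) - 1*(-727) = -5 - 1*(-727) = -5 + 727 = 722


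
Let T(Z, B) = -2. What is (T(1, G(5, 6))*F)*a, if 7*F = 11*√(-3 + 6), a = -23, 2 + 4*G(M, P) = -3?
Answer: 506*√3/7 ≈ 125.20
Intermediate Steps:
G(M, P) = -5/4 (G(M, P) = -½ + (¼)*(-3) = -½ - ¾ = -5/4)
F = 11*√3/7 (F = (11*√(-3 + 6))/7 = (11*√3)/7 = 11*√3/7 ≈ 2.7218)
(T(1, G(5, 6))*F)*a = -22*√3/7*(-23) = 506*√3/7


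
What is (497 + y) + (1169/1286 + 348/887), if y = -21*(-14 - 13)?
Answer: 1215170079/1140682 ≈ 1065.3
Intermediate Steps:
y = 567 (y = -21*(-27) = 567)
(497 + y) + (1169/1286 + 348/887) = (497 + 567) + (1169/1286 + 348/887) = 1064 + (1169*(1/1286) + 348*(1/887)) = 1064 + (1169/1286 + 348/887) = 1064 + 1484431/1140682 = 1215170079/1140682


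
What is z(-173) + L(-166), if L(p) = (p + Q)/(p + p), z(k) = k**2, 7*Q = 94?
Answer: 17389016/581 ≈ 29929.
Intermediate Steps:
Q = 94/7 (Q = (1/7)*94 = 94/7 ≈ 13.429)
L(p) = (94/7 + p)/(2*p) (L(p) = (p + 94/7)/(p + p) = (94/7 + p)/((2*p)) = (94/7 + p)*(1/(2*p)) = (94/7 + p)/(2*p))
z(-173) + L(-166) = (-173)**2 + (1/14)*(94 + 7*(-166))/(-166) = 29929 + (1/14)*(-1/166)*(94 - 1162) = 29929 + (1/14)*(-1/166)*(-1068) = 29929 + 267/581 = 17389016/581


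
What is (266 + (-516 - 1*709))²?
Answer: 919681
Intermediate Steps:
(266 + (-516 - 1*709))² = (266 + (-516 - 709))² = (266 - 1225)² = (-959)² = 919681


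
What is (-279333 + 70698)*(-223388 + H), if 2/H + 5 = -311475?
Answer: 1451700987017967/31148 ≈ 4.6607e+10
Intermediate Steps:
H = -1/155740 (H = 2/(-5 - 311475) = 2/(-311480) = 2*(-1/311480) = -1/155740 ≈ -6.4210e-6)
(-279333 + 70698)*(-223388 + H) = (-279333 + 70698)*(-223388 - 1/155740) = -208635*(-34790447121/155740) = 1451700987017967/31148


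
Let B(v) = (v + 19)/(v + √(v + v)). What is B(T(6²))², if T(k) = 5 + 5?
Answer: 2523/160 - 841*√5/160 ≈ 4.0154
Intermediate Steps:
T(k) = 10
B(v) = (19 + v)/(v + √2*√v) (B(v) = (19 + v)/(v + √(2*v)) = (19 + v)/(v + √2*√v))
B(T(6²))² = ((19 + 10)/(10 + √2*√10))² = (29/(10 + 2*√5))² = 841/(10 + 2*√5)²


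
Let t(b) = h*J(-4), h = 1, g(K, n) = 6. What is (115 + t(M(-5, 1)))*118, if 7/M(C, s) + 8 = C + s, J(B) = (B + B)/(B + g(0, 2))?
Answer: 13098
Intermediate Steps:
J(B) = 2*B/(6 + B) (J(B) = (B + B)/(B + 6) = (2*B)/(6 + B) = 2*B/(6 + B))
M(C, s) = 7/(-8 + C + s) (M(C, s) = 7/(-8 + (C + s)) = 7/(-8 + C + s))
t(b) = -4 (t(b) = 1*(2*(-4)/(6 - 4)) = 1*(2*(-4)/2) = 1*(2*(-4)*(1/2)) = 1*(-4) = -4)
(115 + t(M(-5, 1)))*118 = (115 - 4)*118 = 111*118 = 13098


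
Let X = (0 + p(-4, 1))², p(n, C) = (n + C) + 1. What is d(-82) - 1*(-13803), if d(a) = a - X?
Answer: 13717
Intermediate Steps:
p(n, C) = 1 + C + n (p(n, C) = (C + n) + 1 = 1 + C + n)
X = 4 (X = (0 + (1 + 1 - 4))² = (0 - 2)² = (-2)² = 4)
d(a) = -4 + a (d(a) = a - 1*4 = a - 4 = -4 + a)
d(-82) - 1*(-13803) = (-4 - 82) - 1*(-13803) = -86 + 13803 = 13717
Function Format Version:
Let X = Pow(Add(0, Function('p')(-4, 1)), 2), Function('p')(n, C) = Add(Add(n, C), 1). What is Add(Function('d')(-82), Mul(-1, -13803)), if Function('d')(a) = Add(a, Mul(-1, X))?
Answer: 13717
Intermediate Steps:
Function('p')(n, C) = Add(1, C, n) (Function('p')(n, C) = Add(Add(C, n), 1) = Add(1, C, n))
X = 4 (X = Pow(Add(0, Add(1, 1, -4)), 2) = Pow(Add(0, -2), 2) = Pow(-2, 2) = 4)
Function('d')(a) = Add(-4, a) (Function('d')(a) = Add(a, Mul(-1, 4)) = Add(a, -4) = Add(-4, a))
Add(Function('d')(-82), Mul(-1, -13803)) = Add(Add(-4, -82), Mul(-1, -13803)) = Add(-86, 13803) = 13717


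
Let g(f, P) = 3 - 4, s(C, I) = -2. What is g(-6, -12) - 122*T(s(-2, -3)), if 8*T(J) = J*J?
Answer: -62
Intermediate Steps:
g(f, P) = -1
T(J) = J**2/8 (T(J) = (J*J)/8 = J**2/8)
g(-6, -12) - 122*T(s(-2, -3)) = -1 - 61*(-2)**2/4 = -1 - 61*4/4 = -1 - 122*1/2 = -1 - 61 = -62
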